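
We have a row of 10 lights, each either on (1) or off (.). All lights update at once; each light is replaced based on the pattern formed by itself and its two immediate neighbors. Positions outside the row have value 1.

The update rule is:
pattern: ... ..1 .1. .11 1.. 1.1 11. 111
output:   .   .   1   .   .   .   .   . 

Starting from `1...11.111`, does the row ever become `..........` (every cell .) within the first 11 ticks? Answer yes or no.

..........
all cells are . at tick 1

yes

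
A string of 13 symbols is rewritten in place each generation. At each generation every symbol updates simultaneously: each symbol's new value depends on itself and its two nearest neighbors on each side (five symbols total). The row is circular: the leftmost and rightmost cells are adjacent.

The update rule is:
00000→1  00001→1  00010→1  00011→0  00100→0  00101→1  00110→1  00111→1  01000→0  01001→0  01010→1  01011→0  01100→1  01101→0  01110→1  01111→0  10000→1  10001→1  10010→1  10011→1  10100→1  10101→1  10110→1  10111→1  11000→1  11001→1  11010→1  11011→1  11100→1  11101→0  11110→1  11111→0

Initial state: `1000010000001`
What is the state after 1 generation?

1111100111101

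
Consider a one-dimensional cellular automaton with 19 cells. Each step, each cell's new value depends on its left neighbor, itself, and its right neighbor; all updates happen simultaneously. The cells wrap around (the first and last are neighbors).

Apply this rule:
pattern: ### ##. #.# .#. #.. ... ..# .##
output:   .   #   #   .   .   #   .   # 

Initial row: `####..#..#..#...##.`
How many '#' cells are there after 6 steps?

7

#..#..........#.###
#....########..##..
..##.#......#..##..
#.###..####....##.#
###.#..#..#.##.####
..##.......#####...
count of #: 7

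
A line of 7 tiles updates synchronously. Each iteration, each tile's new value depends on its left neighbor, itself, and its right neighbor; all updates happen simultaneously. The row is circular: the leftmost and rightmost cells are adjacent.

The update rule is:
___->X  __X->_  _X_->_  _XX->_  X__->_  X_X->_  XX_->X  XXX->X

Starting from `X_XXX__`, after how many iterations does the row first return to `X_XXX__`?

___XX__
XX__X_X
XX_____
_X_XXX_
____XX_
XXX__X_
_XX____
__X_XXX
_____XX
_XXX__X
__XX___
X__X_XX
X_____X
X_XXX__

14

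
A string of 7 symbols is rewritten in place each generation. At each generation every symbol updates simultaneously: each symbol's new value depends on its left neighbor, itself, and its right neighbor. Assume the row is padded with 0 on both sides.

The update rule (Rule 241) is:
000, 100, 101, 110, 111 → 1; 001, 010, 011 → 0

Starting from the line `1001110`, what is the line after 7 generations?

0100111
0010011
1001001
0100100
0010011  (repeats generation 2; period 3)
generation 7: 0100100

0100100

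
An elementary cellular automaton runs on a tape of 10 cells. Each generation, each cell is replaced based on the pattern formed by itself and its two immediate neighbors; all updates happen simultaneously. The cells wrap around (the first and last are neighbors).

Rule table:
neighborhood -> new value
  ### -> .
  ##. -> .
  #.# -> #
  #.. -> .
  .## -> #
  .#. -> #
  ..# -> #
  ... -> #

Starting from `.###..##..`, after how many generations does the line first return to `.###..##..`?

generation 1: ##...##..#
generation 2: ...###..##
generation 3: .###...##.
generation 4: ##...###..
generation 5: #..###...#
generation 6: ..##...###
generation 7: .##..###..
generation 8: ##..##...#
generation 9: ...##..###
generation 10: .###..##..

10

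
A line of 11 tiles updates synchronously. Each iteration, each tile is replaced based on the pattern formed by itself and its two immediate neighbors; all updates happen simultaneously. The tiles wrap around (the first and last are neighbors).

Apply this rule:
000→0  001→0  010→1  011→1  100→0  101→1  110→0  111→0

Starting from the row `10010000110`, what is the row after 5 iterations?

iteration 1: 10010000101
iteration 2: 00010000111
iteration 3: 00010000100
iteration 4: 00010000100  (fixed point — unchanged through iteration 5)

00010000100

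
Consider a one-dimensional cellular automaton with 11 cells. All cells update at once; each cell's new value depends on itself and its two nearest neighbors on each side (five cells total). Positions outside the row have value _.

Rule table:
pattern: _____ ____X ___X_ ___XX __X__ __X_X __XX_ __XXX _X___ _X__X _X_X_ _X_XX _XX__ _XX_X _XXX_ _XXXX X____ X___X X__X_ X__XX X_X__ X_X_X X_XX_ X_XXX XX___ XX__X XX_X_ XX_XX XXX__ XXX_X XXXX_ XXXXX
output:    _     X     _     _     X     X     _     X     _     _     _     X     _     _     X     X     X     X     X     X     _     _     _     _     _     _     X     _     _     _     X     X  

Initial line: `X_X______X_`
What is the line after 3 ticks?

X___X__X_X_
X_X_X_XX___
X____X___X_

X____X___X_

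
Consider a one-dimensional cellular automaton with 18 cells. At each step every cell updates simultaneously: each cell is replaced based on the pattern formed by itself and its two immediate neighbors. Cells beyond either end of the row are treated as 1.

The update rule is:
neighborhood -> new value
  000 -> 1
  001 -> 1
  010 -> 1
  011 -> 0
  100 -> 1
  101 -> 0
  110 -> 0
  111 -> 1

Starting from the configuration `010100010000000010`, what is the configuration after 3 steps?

011101111111111011

step 1: 010111111111111110
step 2: 010011111111111100
step 3: 011101111111111011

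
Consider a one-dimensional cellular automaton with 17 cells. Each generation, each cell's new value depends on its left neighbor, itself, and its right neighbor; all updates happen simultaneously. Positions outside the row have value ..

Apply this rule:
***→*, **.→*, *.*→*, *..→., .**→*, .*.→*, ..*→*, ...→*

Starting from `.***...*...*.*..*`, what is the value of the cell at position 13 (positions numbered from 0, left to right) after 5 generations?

****.***.*****.**
*****************
*****************  (fixed point — unchanged through generation 5)
position 13 holds *

*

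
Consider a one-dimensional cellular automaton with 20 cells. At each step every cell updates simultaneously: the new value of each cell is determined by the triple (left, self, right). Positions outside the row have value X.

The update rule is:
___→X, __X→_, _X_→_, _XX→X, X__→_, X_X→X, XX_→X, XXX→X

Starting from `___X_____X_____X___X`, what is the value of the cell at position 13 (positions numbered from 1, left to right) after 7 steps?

X

_X___XXX___XXX___X_X
X__X_XXX_X_XXX_X__XX
X___XXXXX_XXXXX___XX
X_X_XXXXXXXXXXX_X_XX
XX_XXXXXXXXXXXXX_XXX
XXXXXXXXXXXXXXXXXXXX
XXXXXXXXXXXXXXXXXXXX
position 13 holds X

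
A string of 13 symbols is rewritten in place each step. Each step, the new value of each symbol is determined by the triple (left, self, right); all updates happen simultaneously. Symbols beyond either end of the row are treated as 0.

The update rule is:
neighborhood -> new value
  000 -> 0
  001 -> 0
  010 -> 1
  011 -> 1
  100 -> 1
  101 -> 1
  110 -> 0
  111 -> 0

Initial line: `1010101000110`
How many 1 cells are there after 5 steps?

1111111100101
1000000010111
1100000011100
1010000010010
1111000011011
count of 1: 8

8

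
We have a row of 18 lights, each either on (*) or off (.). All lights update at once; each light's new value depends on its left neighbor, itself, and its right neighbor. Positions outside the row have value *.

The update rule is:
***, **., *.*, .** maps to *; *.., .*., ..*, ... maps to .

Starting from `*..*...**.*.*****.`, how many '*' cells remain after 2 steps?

12

step 1: *......***.*******
step 2: *......***********
count of *: 12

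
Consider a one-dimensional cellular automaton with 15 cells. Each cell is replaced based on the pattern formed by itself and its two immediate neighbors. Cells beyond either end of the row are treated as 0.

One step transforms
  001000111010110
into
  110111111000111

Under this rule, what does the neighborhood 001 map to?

At position 1 the neighborhood is 001; the next row has 1 there.

1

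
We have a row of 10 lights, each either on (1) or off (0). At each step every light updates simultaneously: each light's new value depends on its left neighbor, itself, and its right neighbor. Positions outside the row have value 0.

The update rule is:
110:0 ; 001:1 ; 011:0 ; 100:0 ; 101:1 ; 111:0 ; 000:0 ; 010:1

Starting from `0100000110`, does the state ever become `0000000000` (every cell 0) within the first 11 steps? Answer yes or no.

step 1: 1100001000
step 2: 0000011000
step 3: 0000100000
step 4: 0001100000
step 5: 0010000000
step 6: 0110000000
step 7: 1000000000
step 8: 1000000000  (fixed point — unchanged through step 11)
step 11 is 1000000000, still not uniform 0

no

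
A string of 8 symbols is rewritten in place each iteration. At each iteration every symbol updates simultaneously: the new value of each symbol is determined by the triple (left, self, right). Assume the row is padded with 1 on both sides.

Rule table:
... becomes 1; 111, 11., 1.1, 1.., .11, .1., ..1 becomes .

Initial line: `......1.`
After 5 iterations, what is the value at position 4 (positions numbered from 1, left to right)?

.1111...
......1.  (repeats iteration 0; period 2)
iteration 5: .1111...
position 4 holds 1

1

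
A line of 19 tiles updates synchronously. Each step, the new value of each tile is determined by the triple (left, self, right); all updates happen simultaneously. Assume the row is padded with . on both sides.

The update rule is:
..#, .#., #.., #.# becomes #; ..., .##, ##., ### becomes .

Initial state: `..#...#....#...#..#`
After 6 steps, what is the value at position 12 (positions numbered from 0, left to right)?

#

.###.###..###.#####
#...#...##...#.....
##.###.#..#.###....
..#...######...#...
.###.#......#.###..
#...###....###...#.
position 12 holds #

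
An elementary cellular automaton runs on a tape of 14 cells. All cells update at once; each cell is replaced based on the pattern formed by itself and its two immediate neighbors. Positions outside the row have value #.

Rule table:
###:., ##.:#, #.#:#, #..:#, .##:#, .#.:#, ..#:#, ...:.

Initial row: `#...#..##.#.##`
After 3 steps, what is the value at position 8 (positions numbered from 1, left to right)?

.

step 1: ##.##########.
step 2: .###........##
step 3: ##.##......##.
position 8 holds .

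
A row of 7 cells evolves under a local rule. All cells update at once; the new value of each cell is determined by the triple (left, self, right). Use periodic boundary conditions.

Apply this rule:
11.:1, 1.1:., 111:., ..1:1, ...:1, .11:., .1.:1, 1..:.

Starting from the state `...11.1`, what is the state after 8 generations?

..1.1.1

generation 1: .11.1.1
generation 2: ..1.1.1
generation 3: .11.1.1  (repeats generation 1; period 2)
generation 8: ..1.1.1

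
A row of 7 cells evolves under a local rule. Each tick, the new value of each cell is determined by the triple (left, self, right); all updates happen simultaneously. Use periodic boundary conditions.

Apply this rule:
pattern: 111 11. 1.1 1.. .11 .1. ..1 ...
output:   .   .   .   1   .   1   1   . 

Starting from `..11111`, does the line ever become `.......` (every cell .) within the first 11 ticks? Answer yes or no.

yes

11.....
..1...1
1111.11
.......
all cells are . at tick 4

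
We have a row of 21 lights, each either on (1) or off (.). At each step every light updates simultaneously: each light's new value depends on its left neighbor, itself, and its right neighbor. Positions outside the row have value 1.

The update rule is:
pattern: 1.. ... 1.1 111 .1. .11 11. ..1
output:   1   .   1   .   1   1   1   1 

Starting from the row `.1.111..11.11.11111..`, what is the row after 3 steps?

1111.1111111111...111
...111........11.11..
1.11.11......11111111

1.11.11......11111111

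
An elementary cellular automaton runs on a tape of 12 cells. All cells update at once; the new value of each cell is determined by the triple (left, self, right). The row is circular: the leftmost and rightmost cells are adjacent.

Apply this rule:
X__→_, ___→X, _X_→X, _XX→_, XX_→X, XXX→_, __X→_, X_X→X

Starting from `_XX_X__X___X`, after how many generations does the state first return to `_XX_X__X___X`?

24

X_XXX__X_X_X
XX__X__XXXX_
_X__X_____XX
XX__X_XXX__X
_X__XX__X___
_X___X__X_XX
XX_X_X__XX_X
_XXXXX___XX_
_____X_X__X_
XXXX_XXX__X_
___XX__X__XX
_X__X__X___X
XX__X__X_X_X
_X__X__XXXX_
_X__X_____X_
_X__X_XXX_X_
_X__XX__XXX_
_X___X____X_
_X_X_X_XX_X_
_XXXXXX_XXX_
______XX__X_
XXXXX__X__X_
____X__X__XX
_XX_X__X___X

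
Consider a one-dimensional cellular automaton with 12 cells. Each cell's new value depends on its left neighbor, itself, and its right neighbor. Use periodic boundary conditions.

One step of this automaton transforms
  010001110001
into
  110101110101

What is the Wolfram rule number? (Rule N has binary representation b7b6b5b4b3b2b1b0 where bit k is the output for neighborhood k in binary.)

237

position 6: 111 → 1  (bit 7 = 1)
position 7: 110 → 1  (bit 6 = 1)
position 0: 101 → 1  (bit 5 = 1)
position 2: 100 → 0  (bit 4 = 0)
position 5: 011 → 1  (bit 3 = 1)
position 1: 010 → 1  (bit 2 = 1)
position 4: 001 → 0  (bit 1 = 0)
position 3: 000 → 1  (bit 0 = 1)
bits b7..b0 = 11101101 = 237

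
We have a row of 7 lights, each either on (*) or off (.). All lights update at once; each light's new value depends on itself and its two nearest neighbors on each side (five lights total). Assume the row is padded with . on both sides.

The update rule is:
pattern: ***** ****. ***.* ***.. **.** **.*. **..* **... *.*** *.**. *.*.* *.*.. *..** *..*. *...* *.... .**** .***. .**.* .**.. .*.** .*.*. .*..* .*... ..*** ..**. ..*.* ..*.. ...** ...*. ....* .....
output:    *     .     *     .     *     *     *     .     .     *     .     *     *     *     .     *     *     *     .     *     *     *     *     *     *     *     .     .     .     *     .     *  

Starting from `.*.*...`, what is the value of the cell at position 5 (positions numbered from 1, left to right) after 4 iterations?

*

*.*****
.*.**..
*.***.*
.*.****
position 5 holds *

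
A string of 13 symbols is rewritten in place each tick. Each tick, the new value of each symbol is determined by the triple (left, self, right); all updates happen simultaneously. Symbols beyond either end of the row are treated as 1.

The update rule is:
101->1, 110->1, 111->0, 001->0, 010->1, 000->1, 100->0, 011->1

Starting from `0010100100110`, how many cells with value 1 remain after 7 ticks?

5

tick 1: 0011100100111
tick 2: 0010100100100
tick 3: 0011100100100
tick 4: 0010100100100  (repeats tick 2; period 2)
tick 7: 0011100100100
count of 1: 5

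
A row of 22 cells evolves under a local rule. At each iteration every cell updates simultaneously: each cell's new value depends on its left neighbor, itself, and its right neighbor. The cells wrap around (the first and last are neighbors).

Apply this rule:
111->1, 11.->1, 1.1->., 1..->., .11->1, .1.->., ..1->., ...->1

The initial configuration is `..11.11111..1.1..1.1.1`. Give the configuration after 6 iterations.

..11.11111............
1.11.11111.11111111111
1.11.11111.11111111111  (fixed point — unchanged through iteration 6)

1.11.11111.11111111111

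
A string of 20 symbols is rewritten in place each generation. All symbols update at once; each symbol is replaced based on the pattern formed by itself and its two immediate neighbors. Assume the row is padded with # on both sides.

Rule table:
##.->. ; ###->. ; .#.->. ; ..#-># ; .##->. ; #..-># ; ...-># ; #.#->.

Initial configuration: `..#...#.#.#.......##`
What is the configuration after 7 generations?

######.....#######..

##.###.....#######..
......#####.......##
######.....#######..
......#####.......##  (repeats generation 2; period 2)
generation 7: ######.....#######..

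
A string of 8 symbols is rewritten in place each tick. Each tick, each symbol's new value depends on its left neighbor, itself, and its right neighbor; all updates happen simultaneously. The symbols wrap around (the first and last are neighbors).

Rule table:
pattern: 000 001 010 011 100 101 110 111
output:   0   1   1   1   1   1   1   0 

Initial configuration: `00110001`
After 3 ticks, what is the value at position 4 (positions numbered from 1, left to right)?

11111011
00001110
00011011
position 4 holds 1

1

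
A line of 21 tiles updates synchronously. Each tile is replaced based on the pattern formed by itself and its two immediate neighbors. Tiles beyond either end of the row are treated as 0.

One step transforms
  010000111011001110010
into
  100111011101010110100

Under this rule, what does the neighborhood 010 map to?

At position 1 the neighborhood is 010; the next row has 0 there.

0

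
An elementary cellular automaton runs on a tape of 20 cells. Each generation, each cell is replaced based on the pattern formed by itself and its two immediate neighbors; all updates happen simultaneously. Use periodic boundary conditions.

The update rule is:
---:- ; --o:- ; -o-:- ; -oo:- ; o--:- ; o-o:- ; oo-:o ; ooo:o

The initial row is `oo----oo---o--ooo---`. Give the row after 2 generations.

----------------o---

-o-----o-------oo---
----------------o---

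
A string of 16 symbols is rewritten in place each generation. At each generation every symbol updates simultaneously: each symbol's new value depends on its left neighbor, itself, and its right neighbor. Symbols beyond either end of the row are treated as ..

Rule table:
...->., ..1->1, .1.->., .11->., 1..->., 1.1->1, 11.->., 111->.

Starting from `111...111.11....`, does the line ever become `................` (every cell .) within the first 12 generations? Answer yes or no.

yes

generation 1: .....1...1......
generation 2: ....1...1.......
generation 3: ...1...1........
generation 4: ..1...1.........
generation 5: .1...1..........
generation 6: 1...1...........
generation 7: ...1............
generation 8: ..1.............
generation 9: .1..............
generation 10: 1...............
generation 11: ................
all cells are . at generation 11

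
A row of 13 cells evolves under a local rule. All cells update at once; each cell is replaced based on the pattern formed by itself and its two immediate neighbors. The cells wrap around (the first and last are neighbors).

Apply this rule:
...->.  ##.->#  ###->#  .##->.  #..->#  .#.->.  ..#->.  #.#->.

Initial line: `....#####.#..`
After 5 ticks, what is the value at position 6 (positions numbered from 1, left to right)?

tick 1: .....####..#.
tick 2: ......####..#
tick 3: #......####..
tick 4: .#......####.
tick 5: ..#......####
position 6 holds .

.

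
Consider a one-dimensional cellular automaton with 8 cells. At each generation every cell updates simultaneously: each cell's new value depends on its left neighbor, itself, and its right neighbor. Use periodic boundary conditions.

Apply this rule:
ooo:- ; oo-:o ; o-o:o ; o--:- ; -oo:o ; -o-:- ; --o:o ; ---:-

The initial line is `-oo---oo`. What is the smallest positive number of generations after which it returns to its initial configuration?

generation 1: ooo--ooo
generation 2: --o-oo--
generation 3: -o-ooo--
generation 4: o-oo-o--
generation 5: -oooo--o
generation 6: oo--o-o-
generation 7: oo-o-o-o
generation 8: -oo-o-oo
generation 9: oooo-ooo
generation 10: ---ooo--
generation 11: --oo-o--
generation 12: -oooo---
generation 13: oo--o---
generation 14: oo-o---o
generation 15: -oo---oo

15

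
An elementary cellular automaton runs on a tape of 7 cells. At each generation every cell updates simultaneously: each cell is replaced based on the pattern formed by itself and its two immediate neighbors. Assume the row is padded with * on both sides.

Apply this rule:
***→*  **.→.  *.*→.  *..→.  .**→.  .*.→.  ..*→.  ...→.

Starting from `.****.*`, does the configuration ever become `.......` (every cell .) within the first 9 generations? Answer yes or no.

yes

generation 1: ..**...
generation 2: .......
all cells are . at generation 2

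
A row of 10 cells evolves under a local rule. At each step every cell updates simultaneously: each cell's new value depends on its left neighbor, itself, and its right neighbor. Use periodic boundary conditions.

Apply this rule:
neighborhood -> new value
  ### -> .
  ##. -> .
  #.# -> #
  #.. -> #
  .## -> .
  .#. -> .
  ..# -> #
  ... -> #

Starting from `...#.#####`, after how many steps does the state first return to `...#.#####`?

step 1: ###.#.....
step 2: ...#.#####

2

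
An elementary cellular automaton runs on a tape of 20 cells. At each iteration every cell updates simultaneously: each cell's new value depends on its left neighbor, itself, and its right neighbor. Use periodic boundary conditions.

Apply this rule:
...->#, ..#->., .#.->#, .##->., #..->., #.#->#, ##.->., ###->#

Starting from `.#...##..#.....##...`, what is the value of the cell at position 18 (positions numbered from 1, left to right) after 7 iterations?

.

.#.#.....#.###....##
####.###.##.#..##...
.##.#.#.#..##.....#.
...######.....###.#.
##..####..###..#.##.
.....##....#...##..#
.###....##.#.#.....#
position 18 holds .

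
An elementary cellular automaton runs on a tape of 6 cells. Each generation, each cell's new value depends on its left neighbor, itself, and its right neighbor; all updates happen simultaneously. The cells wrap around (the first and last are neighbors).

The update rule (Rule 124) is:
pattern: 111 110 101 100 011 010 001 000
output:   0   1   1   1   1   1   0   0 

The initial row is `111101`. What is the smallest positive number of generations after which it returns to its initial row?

000111
100101
110111
011100
010110
011111
110001
011001
111101

9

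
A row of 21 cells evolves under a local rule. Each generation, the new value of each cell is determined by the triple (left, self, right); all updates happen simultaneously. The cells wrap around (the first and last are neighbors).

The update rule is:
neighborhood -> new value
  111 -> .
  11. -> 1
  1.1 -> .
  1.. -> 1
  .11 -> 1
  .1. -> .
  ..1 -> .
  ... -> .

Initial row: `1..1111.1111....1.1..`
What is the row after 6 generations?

.1.1..1.1..11......1.
....1....1.111......1
1....1.....1.11......
.1....1......111.....
..1....1.....1.11....
...1....1......111...

...1....1......111...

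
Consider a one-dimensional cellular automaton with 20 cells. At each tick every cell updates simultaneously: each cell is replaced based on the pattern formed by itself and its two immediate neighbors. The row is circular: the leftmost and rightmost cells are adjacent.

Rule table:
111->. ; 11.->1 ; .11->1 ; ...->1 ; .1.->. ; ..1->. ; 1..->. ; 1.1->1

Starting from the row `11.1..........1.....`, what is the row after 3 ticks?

11.....1111..1.1.11.

tick 1: 111..11111111...111.
tick 2: 1.1..1......1.1.1.11
tick 3: 11.....1111..1.1.11.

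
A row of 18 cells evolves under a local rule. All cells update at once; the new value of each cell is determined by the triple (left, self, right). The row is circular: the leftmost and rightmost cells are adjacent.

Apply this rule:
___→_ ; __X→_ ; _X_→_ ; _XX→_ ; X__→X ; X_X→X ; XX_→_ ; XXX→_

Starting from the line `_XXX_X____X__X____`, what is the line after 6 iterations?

iteration 1: ____X_X____X__X___
iteration 2: _____X_X____X__X__
iteration 3: ______X_X____X__X_
iteration 4: _______X_X____X__X
iteration 5: X_______X_X____X__
iteration 6: _X_______X_X____X_

_X_______X_X____X_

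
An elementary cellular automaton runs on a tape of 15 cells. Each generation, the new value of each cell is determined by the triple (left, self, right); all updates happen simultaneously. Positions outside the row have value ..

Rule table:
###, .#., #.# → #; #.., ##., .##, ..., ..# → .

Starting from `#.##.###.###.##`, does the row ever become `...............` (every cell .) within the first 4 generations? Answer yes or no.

##..#.#.#.#.#..
....#########..
.....#######...
......#####....
generation 4 is ......#####...., still not uniform .

no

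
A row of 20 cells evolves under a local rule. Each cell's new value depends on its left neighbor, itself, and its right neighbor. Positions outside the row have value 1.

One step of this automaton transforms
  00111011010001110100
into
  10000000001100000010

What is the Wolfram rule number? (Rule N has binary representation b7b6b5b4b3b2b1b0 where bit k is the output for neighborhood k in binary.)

position 3: 111 → 0  (bit 7 = 0)
position 4: 110 → 0  (bit 6 = 0)
position 5: 101 → 0  (bit 5 = 0)
position 0: 100 → 1  (bit 4 = 1)
position 2: 011 → 0  (bit 3 = 0)
position 9: 010 → 0  (bit 2 = 0)
position 1: 001 → 0  (bit 1 = 0)
position 11: 000 → 1  (bit 0 = 1)
bits b7..b0 = 00010001 = 17

17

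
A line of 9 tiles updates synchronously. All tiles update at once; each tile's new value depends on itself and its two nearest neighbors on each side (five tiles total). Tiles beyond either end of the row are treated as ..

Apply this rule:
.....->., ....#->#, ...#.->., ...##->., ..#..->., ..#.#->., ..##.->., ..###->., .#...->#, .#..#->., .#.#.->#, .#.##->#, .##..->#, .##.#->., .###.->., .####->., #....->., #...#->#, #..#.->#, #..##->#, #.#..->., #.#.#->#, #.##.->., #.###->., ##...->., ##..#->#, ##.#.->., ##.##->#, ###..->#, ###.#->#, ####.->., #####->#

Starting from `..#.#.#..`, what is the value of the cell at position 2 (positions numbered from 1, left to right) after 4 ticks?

#

tick 1: #..###.#.
tick 2: ..#..#..#
tick 3: #...#..#.
tick 4: .##...#.#
position 2 holds #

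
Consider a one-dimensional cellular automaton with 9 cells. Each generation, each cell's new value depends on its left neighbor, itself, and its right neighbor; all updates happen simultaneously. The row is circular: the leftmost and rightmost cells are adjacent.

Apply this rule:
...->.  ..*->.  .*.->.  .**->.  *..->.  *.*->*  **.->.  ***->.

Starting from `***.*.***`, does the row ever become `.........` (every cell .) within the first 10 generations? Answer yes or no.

yes

...*.*...
....*....
.........
all cells are . at generation 3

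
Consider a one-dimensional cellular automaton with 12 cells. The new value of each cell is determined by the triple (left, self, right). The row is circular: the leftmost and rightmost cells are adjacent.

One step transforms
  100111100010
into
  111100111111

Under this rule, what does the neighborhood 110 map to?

1

At position 6 the neighborhood is 110; the next row has 1 there.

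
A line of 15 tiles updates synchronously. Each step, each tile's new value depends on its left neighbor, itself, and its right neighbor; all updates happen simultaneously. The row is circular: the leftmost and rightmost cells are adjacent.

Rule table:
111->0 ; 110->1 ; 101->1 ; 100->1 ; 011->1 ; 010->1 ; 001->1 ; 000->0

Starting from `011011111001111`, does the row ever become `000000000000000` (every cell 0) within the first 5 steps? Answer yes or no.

no

step 1: 111110001111001
step 2: 000011011001111
step 3: 100111111111001
step 4: 111100000001111
step 5: 000110000011000
step 5 is 000110000011000, still not uniform 0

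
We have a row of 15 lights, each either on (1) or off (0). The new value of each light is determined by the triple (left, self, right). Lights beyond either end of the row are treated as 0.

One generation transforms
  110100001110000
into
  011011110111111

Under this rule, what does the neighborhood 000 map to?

At position 5 the neighborhood is 000; the next row has 1 there.

1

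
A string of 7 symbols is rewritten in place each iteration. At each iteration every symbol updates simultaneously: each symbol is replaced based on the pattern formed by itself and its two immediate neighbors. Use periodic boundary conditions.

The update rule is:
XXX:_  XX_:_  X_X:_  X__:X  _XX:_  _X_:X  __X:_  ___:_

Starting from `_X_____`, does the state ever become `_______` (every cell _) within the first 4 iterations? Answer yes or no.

no

iteration 1: _XX____
iteration 2: ___X___
iteration 3: ___XX__
iteration 4: _____X_
iteration 4 is _____X_, still not uniform _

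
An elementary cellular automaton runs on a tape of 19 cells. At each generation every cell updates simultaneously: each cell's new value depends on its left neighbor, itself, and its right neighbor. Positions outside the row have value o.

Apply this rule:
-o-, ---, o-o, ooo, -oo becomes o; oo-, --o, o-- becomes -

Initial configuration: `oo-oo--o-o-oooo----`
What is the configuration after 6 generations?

o-oo---ooooooo--oo-
-oo--o-oooooo---o-o
oo---ooooooo--o-ooo
o--o-oooooo---ooooo
---ooooooo--o-ooooo
-o-oooooo---ooooooo

-o-oooooo---ooooooo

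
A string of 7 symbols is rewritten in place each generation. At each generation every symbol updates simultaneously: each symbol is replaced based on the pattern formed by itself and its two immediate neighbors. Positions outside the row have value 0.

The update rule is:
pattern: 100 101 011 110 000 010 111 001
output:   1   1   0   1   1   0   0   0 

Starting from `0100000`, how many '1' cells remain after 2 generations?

generation 1: 0011111
generation 2: 1000001
count of 1: 2

2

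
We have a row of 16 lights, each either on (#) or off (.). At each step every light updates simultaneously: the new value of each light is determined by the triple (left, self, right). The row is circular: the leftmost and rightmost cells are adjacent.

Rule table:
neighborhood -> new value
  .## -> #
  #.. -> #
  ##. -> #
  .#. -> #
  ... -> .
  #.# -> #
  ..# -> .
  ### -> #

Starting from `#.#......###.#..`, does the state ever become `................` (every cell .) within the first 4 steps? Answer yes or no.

####.....######.
#####....#######
######...#######
#######..#######
step 4 is #######..#######, still not uniform .

no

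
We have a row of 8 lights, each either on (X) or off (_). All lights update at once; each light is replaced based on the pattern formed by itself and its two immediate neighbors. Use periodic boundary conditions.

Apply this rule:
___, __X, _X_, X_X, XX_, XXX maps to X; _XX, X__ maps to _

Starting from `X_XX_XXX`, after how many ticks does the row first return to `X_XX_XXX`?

tick 1: XX_XX_XX
tick 2: XXX_XX_X
tick 3: XXXX_XX_
tick 4: _XXXX_XX
tick 5: X_XXXX_X
tick 6: XX_XXXX_
tick 7: _XX_XXXX
tick 8: X_XX_XXX

8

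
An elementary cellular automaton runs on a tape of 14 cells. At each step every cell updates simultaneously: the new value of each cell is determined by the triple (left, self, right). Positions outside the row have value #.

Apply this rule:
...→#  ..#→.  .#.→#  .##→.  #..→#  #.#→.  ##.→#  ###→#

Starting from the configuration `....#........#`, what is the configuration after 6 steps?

#######..####.

step 1: ###.########..
step 2: ###..########.
step 3: ####..#######.
step 4: #####..######.
step 5: ######..#####.
step 6: #######..####.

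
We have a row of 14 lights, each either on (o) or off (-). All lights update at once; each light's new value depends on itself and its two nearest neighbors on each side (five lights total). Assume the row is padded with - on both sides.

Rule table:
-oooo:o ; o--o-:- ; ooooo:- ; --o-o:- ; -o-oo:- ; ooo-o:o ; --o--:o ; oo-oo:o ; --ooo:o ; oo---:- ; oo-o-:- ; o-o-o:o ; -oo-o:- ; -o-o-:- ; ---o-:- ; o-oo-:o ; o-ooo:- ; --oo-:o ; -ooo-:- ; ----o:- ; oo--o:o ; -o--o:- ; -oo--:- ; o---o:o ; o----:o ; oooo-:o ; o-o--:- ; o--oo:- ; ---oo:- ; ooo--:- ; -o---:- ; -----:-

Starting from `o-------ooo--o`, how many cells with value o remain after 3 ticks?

tick 1: o-o-----o--o-o
tick 2: ----o---o-----
tick 3: ----o-o-o-o---
count of o: 4

4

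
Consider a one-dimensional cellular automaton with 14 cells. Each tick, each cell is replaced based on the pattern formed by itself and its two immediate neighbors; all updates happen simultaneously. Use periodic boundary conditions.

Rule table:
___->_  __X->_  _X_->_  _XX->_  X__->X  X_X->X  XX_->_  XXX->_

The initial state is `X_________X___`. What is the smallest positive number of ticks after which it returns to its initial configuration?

14

_X_________X__
__X_________X_
___X_________X
X___X_________
_X___X________
__X___X_______
___X___X______
____X___X_____
_____X___X____
______X___X___
_______X___X__
________X___X_
_________X___X
X_________X___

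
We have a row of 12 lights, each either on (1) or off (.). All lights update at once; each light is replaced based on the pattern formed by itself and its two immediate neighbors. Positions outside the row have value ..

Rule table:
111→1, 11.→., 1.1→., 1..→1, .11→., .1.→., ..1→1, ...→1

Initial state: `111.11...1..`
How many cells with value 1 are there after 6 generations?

.1....111.11
1.1111.1....
...11...1111
111..111.11.
.1.11.1....1
1......1111.
count of 1: 5

5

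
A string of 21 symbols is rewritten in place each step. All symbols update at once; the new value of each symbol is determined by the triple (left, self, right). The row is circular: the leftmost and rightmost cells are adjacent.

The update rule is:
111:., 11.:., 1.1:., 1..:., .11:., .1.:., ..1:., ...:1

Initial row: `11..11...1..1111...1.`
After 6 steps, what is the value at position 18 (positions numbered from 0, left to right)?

.......1.........1...
111111...1111111...11
.......1.........1...  (repeats step 1; period 2)
step 6: 111111...1111111...11
position 18 holds .

.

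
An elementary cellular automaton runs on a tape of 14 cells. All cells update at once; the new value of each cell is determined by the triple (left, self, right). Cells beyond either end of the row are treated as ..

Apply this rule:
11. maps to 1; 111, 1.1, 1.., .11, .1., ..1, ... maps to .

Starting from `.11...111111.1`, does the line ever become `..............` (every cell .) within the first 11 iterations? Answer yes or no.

..1........1..
..............
all cells are . at iteration 2

yes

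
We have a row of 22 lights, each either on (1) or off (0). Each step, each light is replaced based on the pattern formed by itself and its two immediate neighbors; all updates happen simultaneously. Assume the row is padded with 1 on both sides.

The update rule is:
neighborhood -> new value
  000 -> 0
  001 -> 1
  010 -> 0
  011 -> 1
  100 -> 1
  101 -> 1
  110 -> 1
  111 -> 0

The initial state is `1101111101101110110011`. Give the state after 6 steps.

0111000111111011111110
1101101100001110000011
0111111110011011000110
1100000011111111101111
0110000110000000111000
1111001111000001101101

1111001111000001101101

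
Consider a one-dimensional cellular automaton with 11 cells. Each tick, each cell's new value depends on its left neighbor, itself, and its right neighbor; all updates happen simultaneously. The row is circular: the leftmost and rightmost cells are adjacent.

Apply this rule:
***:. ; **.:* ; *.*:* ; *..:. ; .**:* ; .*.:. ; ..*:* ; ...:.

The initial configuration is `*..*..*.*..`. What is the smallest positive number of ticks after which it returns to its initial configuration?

tick 1: ..*..*.*..*
tick 2: .*..*.*..*.
tick 3: *..*.*..*..
tick 4: ..*.*..*..*
tick 5: .*.*..*..*.
tick 6: *.*..*..*..
tick 7: .*..*..*..*
tick 8: *..*..*..*.
tick 9: ..*..*..*.*
tick 10: .*..*..*.*.
tick 11: *..*..*.*..

11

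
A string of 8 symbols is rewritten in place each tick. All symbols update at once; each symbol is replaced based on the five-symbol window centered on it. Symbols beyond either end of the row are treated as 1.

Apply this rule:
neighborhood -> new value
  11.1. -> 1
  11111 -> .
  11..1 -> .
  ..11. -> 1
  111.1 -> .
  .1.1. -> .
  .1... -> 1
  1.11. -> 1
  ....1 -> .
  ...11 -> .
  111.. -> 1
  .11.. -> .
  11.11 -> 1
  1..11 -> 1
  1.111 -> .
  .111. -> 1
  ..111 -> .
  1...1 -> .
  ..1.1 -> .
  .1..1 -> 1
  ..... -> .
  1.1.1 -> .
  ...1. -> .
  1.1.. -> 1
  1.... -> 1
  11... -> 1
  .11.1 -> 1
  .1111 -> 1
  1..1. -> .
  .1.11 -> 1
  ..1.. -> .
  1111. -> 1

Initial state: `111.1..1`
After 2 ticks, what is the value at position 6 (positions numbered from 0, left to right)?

.

.1.1111.
1.1.11.1
position 6 holds .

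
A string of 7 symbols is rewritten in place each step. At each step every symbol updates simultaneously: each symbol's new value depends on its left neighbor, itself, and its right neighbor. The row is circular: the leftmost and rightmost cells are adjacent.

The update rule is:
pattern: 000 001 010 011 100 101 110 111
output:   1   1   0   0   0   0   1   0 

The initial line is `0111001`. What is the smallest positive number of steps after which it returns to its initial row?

21

step 1: 0001010
step 2: 1110000
step 3: 0010111
step 4: 0100001
step 5: 0001110
step 6: 1110010
step 7: 0010100
step 8: 1100001
step 9: 0101110
step 10: 1000010
step 11: 0011100
step 12: 1100101
step 13: 0101000
step 14: 1000011
step 15: 1011100
step 16: 0000101
step 17: 0111000
step 18: 1001011
step 19: 1010000
step 20: 0000111
step 21: 0111001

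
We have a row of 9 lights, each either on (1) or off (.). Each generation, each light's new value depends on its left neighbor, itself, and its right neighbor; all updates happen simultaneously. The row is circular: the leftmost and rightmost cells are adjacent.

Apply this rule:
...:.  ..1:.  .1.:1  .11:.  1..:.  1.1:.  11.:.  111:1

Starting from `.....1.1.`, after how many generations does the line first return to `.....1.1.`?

generation 1: .....1.1.

1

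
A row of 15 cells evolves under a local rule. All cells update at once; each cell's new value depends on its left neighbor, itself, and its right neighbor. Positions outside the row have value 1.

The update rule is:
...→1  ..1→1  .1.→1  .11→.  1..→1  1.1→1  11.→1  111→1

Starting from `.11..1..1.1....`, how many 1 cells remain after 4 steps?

step 1: 1.1111111111111
step 2: 11.111111111111
step 3: 111.11111111111
step 4: 1111.1111111111
count of 1: 14

14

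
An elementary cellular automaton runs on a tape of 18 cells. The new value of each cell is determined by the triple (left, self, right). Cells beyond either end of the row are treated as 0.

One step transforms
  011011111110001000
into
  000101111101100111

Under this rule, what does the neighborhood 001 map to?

0

At position 0 the neighborhood is 001; the next row has 0 there.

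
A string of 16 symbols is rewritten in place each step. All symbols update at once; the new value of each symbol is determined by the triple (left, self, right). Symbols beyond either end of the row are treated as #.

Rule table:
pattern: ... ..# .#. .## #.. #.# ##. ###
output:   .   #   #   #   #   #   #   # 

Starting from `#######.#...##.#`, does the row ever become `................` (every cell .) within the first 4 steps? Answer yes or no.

no

##########.#####
################
################  (fixed point — unchanged through step 4)
step 4 is ################, still not uniform .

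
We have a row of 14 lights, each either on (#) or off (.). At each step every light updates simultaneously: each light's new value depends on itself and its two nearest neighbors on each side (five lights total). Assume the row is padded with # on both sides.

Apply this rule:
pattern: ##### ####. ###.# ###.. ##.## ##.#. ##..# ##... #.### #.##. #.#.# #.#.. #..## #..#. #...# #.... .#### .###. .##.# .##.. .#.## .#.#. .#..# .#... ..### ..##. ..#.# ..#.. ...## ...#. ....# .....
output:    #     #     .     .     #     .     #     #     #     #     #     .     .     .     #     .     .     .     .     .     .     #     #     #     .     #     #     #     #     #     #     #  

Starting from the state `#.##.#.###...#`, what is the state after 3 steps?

step 1: .##..#.#..###.
step 2: ##.#.##.#....#
step 3: #..#.#...#.##.

#..#.#...#.##.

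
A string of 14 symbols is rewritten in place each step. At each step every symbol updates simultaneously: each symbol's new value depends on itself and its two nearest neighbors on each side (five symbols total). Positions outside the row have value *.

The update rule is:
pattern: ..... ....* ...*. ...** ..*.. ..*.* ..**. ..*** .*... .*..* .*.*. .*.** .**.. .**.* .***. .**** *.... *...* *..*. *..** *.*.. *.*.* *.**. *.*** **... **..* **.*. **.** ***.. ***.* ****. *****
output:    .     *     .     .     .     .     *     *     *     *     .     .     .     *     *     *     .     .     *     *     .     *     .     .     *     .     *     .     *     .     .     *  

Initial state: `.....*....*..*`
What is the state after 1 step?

*..*..*.*..***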